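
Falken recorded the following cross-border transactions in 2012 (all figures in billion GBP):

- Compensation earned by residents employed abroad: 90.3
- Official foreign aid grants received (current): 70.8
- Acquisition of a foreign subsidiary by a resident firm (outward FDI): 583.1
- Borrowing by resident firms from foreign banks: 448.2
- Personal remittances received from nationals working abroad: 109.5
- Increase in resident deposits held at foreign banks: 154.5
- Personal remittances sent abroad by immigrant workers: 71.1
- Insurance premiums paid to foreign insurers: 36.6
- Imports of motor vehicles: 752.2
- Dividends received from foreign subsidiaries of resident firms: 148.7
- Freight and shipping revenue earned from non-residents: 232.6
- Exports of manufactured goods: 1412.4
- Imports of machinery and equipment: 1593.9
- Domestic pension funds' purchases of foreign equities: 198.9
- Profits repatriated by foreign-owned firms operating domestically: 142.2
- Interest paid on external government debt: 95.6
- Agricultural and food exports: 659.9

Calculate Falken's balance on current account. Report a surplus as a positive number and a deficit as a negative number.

Goods: 659.9 + 1412.4 - 1593.9 - 752.2 = -273.8
Services: -36.6 + 232.6 = 196.0
Primary income: 90.3 + 148.7 - 95.6 - 142.2 = 1.2
Secondary income: 109.5 + 70.8 - 71.1 = 109.2
Current account = (-273.8) + 196.0 + 1.2 + 109.2 = 32.6
(Excluded from the current account — financial account: acquisition of a foreign subsidiary by a resident firm (outward FDI) 583.1, borrowing by resident firms from foreign banks 448.2, increase in resident deposits held at foreign banks 154.5, domestic pension funds' purchases of foreign equities 198.9.)

32.6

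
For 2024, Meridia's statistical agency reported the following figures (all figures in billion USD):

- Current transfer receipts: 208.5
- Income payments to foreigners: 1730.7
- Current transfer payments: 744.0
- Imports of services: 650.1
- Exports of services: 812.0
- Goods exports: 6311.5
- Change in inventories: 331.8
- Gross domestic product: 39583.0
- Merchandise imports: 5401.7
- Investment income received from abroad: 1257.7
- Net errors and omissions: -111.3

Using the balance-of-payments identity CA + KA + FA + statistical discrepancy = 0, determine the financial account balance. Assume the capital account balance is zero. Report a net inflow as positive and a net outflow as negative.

48.1

Goods balance = 6311.5 - 5401.7 = 909.8
Services balance = 812.0 - 650.1 = 161.9
Trade balance (goods + services) = 909.8 + 161.9 = 1071.7
Net primary income = 1257.7 - 1730.7 = -473.0
Net secondary income = 208.5 - 744.0 = -535.5
Current account = 1071.7 + (-473.0) + (-535.5) = 63.2
Financial account = -(63.2 + (-111.3)) = 48.1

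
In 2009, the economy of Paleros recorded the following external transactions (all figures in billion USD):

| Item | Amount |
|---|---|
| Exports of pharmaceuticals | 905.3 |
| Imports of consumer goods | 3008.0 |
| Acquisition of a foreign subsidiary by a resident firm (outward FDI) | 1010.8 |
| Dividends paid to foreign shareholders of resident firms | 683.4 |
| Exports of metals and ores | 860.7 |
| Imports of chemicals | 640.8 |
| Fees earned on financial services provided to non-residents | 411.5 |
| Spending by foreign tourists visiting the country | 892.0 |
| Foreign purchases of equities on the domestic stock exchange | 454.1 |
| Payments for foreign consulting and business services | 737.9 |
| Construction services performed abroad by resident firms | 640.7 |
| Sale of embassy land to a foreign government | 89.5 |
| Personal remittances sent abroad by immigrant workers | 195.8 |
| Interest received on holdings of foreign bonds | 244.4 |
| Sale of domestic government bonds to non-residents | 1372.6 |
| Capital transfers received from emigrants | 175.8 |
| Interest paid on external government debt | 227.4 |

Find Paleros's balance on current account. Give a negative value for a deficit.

Goods: -3008.0 - 640.8 + 860.7 + 905.3 = -1882.8
Services: 640.7 + 411.5 - 737.9 + 892.0 = 1206.3
Primary income: 244.4 - 683.4 - 227.4 = -666.4
Secondary income: -195.8
Current account = (-1882.8) + 1206.3 + (-666.4) + (-195.8) = -1538.7
(Excluded from the current account — financial account: acquisition of a foreign subsidiary by a resident firm (outward FDI) 1010.8, foreign purchases of equities on the domestic stock exchange 454.1, sale of domestic government bonds to non-residents 1372.6; capital account: sale of embassy land to a foreign government 89.5, capital transfers received from emigrants 175.8.)

-1538.7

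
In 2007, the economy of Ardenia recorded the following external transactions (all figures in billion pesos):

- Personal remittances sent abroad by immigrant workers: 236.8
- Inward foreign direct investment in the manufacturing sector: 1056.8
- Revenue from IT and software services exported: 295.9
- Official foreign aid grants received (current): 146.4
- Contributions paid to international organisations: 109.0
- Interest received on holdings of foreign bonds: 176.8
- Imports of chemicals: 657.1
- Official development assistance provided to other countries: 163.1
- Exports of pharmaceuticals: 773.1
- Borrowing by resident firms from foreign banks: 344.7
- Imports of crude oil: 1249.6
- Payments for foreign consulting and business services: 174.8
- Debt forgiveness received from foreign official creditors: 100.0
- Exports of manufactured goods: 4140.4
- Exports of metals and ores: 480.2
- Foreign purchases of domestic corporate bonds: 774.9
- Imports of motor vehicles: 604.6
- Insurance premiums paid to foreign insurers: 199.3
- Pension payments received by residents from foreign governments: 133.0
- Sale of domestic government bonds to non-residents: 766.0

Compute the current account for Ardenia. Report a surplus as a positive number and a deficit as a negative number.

2751.5

Goods: 773.1 + 480.2 + 4140.4 - 1249.6 - 604.6 - 657.1 = 2882.4
Services: -174.8 + 295.9 - 199.3 = -78.2
Primary income: 176.8
Secondary income: -109.0 + 146.4 + 133.0 - 236.8 - 163.1 = -229.5
Current account = 2882.4 + (-78.2) + 176.8 + (-229.5) = 2751.5
(Excluded from the current account — financial account: inward foreign direct investment in the manufacturing sector 1056.8, borrowing by resident firms from foreign banks 344.7, foreign purchases of domestic corporate bonds 774.9, sale of domestic government bonds to non-residents 766.0; capital account: debt forgiveness received from foreign official creditors 100.0.)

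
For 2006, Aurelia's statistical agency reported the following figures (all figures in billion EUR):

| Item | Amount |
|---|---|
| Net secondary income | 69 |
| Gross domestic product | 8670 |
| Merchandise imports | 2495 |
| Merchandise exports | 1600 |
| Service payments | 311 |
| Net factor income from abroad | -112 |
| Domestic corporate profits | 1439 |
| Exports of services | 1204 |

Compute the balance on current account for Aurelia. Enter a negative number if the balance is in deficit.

-45

Goods balance = 1600 - 2495 = -895
Services balance = 1204 - 311 = 893
Trade balance (goods + services) = -895 + 893 = -2
Net primary income = -112
Net secondary income = 69
Current account = -2 + (-112) + 69 = -45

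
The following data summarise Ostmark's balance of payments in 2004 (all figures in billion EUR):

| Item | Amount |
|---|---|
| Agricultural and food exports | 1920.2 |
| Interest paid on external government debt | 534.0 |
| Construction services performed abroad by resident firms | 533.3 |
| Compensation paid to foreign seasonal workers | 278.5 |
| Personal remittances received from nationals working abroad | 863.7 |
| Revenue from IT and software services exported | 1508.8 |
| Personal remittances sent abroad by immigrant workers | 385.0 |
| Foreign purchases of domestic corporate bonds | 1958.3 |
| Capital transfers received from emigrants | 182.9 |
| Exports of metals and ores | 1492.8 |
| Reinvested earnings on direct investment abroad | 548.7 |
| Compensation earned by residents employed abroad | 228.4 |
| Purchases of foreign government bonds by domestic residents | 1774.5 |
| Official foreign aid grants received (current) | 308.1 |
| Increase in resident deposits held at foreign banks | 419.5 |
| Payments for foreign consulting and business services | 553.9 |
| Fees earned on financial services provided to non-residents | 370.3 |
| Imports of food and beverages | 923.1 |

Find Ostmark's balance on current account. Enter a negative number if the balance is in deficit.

5099.8

Goods: 1492.8 - 923.1 + 1920.2 = 2489.9
Services: 1508.8 + 370.3 - 553.9 + 533.3 = 1858.5
Primary income: 228.4 + 548.7 - 278.5 - 534.0 = -35.4
Secondary income: 863.7 + 308.1 - 385.0 = 786.8
Current account = 2489.9 + 1858.5 + (-35.4) + 786.8 = 5099.8
(Excluded from the current account — financial account: foreign purchases of domestic corporate bonds 1958.3, purchases of foreign government bonds by domestic residents 1774.5, increase in resident deposits held at foreign banks 419.5; capital account: capital transfers received from emigrants 182.9.)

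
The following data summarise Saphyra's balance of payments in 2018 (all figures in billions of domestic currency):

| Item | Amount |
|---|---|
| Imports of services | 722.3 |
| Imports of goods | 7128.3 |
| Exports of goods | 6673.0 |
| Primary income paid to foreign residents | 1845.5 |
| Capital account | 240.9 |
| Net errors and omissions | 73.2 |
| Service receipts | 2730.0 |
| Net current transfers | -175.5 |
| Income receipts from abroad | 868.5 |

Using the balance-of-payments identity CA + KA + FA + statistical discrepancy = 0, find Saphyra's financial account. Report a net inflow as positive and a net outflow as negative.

-714.0

Goods balance = 6673.0 - 7128.3 = -455.3
Services balance = 2730.0 - 722.3 = 2007.7
Trade balance (goods + services) = -455.3 + 2007.7 = 1552.4
Net primary income = 868.5 - 1845.5 = -977.0
Net secondary income = -175.5
Current account = 1552.4 + (-977.0) + (-175.5) = 399.9
Financial account = -(399.9 + 240.9 + 73.2) = -714.0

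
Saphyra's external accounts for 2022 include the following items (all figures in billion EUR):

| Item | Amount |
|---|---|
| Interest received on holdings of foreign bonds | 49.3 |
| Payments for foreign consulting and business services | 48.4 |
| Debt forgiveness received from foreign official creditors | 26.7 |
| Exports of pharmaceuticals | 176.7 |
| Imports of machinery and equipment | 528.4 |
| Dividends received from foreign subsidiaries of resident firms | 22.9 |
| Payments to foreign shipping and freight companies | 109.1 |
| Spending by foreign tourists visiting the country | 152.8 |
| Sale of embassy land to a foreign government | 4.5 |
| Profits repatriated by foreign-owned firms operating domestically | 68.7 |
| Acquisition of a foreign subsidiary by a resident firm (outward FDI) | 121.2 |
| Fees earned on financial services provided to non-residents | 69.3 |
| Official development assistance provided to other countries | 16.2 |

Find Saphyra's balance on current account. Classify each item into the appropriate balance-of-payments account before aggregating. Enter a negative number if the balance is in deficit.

Goods: -528.4 + 176.7 = -351.7
Services: -109.1 - 48.4 + 69.3 + 152.8 = 64.6
Primary income: 49.3 - 68.7 + 22.9 = 3.5
Secondary income: -16.2
Current account = (-351.7) + 64.6 + 3.5 + (-16.2) = -299.8
(Excluded from the current account — capital account: debt forgiveness received from foreign official creditors 26.7, sale of embassy land to a foreign government 4.5; financial account: acquisition of a foreign subsidiary by a resident firm (outward FDI) 121.2.)

-299.8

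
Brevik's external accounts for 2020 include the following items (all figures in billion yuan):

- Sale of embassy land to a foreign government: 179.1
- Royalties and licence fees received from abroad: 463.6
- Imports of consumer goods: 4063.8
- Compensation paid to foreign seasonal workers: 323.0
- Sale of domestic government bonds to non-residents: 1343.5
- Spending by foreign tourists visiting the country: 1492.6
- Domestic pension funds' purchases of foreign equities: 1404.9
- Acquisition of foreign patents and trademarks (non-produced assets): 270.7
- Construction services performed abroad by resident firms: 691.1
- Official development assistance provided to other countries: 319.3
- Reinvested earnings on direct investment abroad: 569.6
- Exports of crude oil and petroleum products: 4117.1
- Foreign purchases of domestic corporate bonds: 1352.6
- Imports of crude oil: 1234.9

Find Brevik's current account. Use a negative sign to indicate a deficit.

1393.0

Goods: -4063.8 + 4117.1 - 1234.9 = -1181.6
Services: 463.6 + 1492.6 + 691.1 = 2647.3
Primary income: -323.0 + 569.6 = 246.6
Secondary income: -319.3
Current account = (-1181.6) + 2647.3 + 246.6 + (-319.3) = 1393.0
(Excluded from the current account — capital account: sale of embassy land to a foreign government 179.1, acquisition of foreign patents and trademarks (non-produced assets) 270.7; financial account: sale of domestic government bonds to non-residents 1343.5, domestic pension funds' purchases of foreign equities 1404.9, foreign purchases of domestic corporate bonds 1352.6.)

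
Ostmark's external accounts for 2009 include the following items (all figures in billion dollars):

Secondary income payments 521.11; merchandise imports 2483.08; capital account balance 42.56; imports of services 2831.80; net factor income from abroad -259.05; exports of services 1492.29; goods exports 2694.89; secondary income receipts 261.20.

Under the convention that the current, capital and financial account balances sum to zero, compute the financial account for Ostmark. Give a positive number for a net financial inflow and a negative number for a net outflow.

1604.10

Goods balance = 2694.89 - 2483.08 = 211.81
Services balance = 1492.29 - 2831.80 = -1339.51
Trade balance (goods + services) = 211.81 + (-1339.51) = -1127.70
Net primary income = -259.05
Net secondary income = 261.20 - 521.11 = -259.91
Current account = -1127.70 + (-259.05) + (-259.91) = -1646.66
Financial account = -(-1646.66 + 42.56) = 1604.10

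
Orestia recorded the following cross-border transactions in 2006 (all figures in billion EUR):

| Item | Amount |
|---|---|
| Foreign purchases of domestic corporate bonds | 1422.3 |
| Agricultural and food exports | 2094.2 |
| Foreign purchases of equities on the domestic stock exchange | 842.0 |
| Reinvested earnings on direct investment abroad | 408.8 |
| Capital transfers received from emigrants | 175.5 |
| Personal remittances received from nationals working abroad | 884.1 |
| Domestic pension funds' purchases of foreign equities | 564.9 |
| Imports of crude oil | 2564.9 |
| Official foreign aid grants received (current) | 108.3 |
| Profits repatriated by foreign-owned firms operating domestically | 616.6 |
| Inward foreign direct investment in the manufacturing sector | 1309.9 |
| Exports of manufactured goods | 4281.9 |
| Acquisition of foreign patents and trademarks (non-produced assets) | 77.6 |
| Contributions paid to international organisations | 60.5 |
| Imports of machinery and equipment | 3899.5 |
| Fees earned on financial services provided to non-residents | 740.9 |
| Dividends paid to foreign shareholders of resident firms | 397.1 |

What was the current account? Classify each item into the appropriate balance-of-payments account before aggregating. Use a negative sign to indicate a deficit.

Goods: 2094.2 - 2564.9 - 3899.5 + 4281.9 = -88.3
Services: 740.9
Primary income: -616.6 + 408.8 - 397.1 = -604.9
Secondary income: 884.1 - 60.5 + 108.3 = 931.9
Current account = (-88.3) + 740.9 + (-604.9) + 931.9 = 979.6
(Excluded from the current account — financial account: foreign purchases of domestic corporate bonds 1422.3, foreign purchases of equities on the domestic stock exchange 842.0, domestic pension funds' purchases of foreign equities 564.9, inward foreign direct investment in the manufacturing sector 1309.9; capital account: capital transfers received from emigrants 175.5, acquisition of foreign patents and trademarks (non-produced assets) 77.6.)

979.6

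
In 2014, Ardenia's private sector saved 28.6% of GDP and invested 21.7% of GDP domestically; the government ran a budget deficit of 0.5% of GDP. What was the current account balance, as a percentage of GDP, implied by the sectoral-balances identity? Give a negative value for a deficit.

By the sectoral-balances identity, CA = (S_private - I) + (T - G).
Private balance = 28.6 - 21.7 = 6.9
Government balance (T - G) = -0.5
CA = 6.9 + (-0.5) = 6.4

6.4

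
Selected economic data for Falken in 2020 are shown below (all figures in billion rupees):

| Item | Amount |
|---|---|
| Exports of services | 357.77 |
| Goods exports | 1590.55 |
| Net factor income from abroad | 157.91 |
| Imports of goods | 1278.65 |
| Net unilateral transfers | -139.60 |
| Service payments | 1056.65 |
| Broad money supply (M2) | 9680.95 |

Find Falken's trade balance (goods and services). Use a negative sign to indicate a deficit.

-386.98

Goods balance = 1590.55 - 1278.65 = 311.90
Services balance = 357.77 - 1056.65 = -698.88
Trade balance (goods + services) = 311.90 + (-698.88) = -386.98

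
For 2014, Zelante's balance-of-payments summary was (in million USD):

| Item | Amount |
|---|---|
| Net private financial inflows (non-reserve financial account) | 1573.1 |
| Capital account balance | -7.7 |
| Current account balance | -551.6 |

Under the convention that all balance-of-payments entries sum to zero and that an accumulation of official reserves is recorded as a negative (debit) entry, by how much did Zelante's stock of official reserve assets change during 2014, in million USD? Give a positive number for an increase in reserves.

1013.8

Official reserve transactions balance = -((-551.6) + (-7.7) + 1573.1) = -1013.8
An accumulation of reserves is recorded as a debit (negative entry), so the change in the stock of reserves is the negative of that balance.
Change in official reserves = -(-1013.8) = 1013.8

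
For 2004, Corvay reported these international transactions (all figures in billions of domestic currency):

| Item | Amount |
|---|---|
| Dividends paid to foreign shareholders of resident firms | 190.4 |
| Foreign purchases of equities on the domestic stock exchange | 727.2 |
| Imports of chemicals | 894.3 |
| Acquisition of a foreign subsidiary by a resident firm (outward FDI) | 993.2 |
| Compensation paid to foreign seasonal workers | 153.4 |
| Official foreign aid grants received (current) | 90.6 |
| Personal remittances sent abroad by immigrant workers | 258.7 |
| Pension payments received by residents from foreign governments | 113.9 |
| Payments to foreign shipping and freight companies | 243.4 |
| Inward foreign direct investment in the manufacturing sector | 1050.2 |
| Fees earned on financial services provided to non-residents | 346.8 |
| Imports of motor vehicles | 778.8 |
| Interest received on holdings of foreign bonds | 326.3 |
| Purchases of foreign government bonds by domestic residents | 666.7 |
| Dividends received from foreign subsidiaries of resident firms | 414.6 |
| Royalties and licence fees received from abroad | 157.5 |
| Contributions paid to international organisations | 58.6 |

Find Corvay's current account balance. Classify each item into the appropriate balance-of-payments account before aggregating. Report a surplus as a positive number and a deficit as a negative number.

Goods: -778.8 - 894.3 = -1673.1
Services: 157.5 - 243.4 + 346.8 = 260.9
Primary income: 414.6 + 326.3 - 190.4 - 153.4 = 397.1
Secondary income: 90.6 - 58.6 - 258.7 + 113.9 = -112.8
Current account = (-1673.1) + 260.9 + 397.1 + (-112.8) = -1127.9
(Excluded from the current account — financial account: foreign purchases of equities on the domestic stock exchange 727.2, acquisition of a foreign subsidiary by a resident firm (outward FDI) 993.2, inward foreign direct investment in the manufacturing sector 1050.2, purchases of foreign government bonds by domestic residents 666.7.)

-1127.9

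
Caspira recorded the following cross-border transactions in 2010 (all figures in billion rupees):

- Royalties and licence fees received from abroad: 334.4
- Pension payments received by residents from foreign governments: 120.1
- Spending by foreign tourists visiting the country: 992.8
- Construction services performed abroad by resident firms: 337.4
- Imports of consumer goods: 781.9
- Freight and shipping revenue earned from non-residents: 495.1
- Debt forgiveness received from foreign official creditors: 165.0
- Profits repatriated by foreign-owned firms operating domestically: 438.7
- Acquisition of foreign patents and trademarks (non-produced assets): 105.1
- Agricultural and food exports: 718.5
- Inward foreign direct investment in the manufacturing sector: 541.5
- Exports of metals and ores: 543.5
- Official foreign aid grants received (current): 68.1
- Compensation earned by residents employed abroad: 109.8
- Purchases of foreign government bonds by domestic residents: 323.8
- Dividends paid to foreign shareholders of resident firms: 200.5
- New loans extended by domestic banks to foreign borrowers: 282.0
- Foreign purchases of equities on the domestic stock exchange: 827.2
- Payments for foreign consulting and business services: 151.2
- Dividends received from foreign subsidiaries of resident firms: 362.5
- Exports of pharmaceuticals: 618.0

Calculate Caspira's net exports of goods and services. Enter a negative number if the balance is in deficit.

Goods: -781.9 + 543.5 + 618.0 + 718.5 = 1098.1
Services: 992.8 + 334.4 + 495.1 - 151.2 + 337.4 = 2008.5
Trade balance = 1098.1 + 2008.5 = 3106.6
(Excluded from the trade balance — secondary income: pension payments received by residents from foreign governments 120.1, official foreign aid grants received (current) 68.1; capital account: debt forgiveness received from foreign official creditors 165.0, acquisition of foreign patents and trademarks (non-produced assets) 105.1; primary income: profits repatriated by foreign-owned firms operating domestically 438.7, compensation earned by residents employed abroad 109.8, dividends paid to foreign shareholders of resident firms 200.5, dividends received from foreign subsidiaries of resident firms 362.5; financial account: inward foreign direct investment in the manufacturing sector 541.5, purchases of foreign government bonds by domestic residents 323.8, new loans extended by domestic banks to foreign borrowers 282.0, foreign purchases of equities on the domestic stock exchange 827.2.)

3106.6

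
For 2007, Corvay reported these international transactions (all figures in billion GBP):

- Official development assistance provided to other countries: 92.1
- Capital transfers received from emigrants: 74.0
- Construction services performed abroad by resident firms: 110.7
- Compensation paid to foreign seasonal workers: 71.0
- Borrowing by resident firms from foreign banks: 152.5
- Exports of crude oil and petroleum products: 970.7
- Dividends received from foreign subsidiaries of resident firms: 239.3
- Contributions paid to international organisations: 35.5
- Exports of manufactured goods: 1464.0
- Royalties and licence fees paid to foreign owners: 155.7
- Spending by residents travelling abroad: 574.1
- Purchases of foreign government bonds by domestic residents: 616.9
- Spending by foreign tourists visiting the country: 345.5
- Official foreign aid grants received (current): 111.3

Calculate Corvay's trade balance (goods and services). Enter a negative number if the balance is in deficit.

2161.1

Goods: 970.7 + 1464.0 = 2434.7
Services: 110.7 - 155.7 + 345.5 - 574.1 = -273.6
Trade balance = 2434.7 + (-273.6) = 2161.1
(Excluded from the trade balance — secondary income: official development assistance provided to other countries 92.1, contributions paid to international organisations 35.5, official foreign aid grants received (current) 111.3; capital account: capital transfers received from emigrants 74.0; primary income: compensation paid to foreign seasonal workers 71.0, dividends received from foreign subsidiaries of resident firms 239.3; financial account: borrowing by resident firms from foreign banks 152.5, purchases of foreign government bonds by domestic residents 616.9.)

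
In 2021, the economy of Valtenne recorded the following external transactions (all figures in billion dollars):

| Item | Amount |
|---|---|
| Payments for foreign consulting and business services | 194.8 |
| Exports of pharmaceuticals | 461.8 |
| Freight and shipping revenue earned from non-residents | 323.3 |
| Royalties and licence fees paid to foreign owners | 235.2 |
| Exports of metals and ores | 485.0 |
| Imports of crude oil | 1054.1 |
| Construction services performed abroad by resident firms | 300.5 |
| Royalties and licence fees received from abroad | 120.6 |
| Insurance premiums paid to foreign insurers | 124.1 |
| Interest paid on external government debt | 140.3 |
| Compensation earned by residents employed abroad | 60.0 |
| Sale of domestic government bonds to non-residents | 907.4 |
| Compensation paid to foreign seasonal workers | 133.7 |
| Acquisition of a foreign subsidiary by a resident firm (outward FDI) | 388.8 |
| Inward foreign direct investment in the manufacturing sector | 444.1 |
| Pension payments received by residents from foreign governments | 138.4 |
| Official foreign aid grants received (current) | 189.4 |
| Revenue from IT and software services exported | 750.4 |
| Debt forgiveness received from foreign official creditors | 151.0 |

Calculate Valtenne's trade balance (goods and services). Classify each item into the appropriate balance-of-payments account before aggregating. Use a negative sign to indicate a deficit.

Goods: -1054.1 + 485.0 + 461.8 = -107.3
Services: -194.8 + 120.6 - 124.1 + 323.3 + 300.5 + 750.4 - 235.2 = 940.7
Trade balance = -107.3 + 940.7 = 833.4
(Excluded from the trade balance — primary income: interest paid on external government debt 140.3, compensation earned by residents employed abroad 60.0, compensation paid to foreign seasonal workers 133.7; financial account: sale of domestic government bonds to non-residents 907.4, acquisition of a foreign subsidiary by a resident firm (outward FDI) 388.8, inward foreign direct investment in the manufacturing sector 444.1; secondary income: pension payments received by residents from foreign governments 138.4, official foreign aid grants received (current) 189.4; capital account: debt forgiveness received from foreign official creditors 151.0.)

833.4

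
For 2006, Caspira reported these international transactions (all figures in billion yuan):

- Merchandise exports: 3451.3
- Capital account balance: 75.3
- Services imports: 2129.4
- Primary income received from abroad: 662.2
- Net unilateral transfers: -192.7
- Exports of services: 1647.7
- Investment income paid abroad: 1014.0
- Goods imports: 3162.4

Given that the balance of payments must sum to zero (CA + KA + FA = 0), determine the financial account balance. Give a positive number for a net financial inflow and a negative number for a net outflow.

662.0

Goods balance = 3451.3 - 3162.4 = 288.9
Services balance = 1647.7 - 2129.4 = -481.7
Trade balance (goods + services) = 288.9 + (-481.7) = -192.8
Net primary income = 662.2 - 1014.0 = -351.8
Net secondary income = -192.7
Current account = -192.8 + (-351.8) + (-192.7) = -737.3
Financial account = -(-737.3 + 75.3) = 662.0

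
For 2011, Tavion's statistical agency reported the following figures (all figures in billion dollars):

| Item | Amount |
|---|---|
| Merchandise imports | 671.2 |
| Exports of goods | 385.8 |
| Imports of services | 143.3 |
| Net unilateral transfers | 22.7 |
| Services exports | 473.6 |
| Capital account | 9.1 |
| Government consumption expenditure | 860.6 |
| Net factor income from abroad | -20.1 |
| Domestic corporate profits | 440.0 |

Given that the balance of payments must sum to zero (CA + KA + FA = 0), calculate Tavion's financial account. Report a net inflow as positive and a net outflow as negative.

-56.6

Goods balance = 385.8 - 671.2 = -285.4
Services balance = 473.6 - 143.3 = 330.3
Trade balance (goods + services) = -285.4 + 330.3 = 44.9
Net primary income = -20.1
Net secondary income = 22.7
Current account = 44.9 + (-20.1) + 22.7 = 47.5
Financial account = -(47.5 + 9.1) = -56.6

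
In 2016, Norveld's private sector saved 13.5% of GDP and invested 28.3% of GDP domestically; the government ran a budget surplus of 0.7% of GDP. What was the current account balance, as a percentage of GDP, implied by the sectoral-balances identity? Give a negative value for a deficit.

-14.1

By the sectoral-balances identity, CA = (S_private - I) + (T - G).
Private balance = 13.5 - 28.3 = -14.8
Government balance (T - G) = 0.7
CA = -14.8 + 0.7 = -14.1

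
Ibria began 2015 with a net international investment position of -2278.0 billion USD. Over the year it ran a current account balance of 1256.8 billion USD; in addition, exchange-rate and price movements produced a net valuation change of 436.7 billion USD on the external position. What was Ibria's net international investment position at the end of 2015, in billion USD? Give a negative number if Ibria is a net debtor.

-584.5

Change in NIIP = current account + net valuation change = 1256.8 + 436.7 = 1693.5
End-of-year NIIP = -2278.0 + 1693.5 = -584.5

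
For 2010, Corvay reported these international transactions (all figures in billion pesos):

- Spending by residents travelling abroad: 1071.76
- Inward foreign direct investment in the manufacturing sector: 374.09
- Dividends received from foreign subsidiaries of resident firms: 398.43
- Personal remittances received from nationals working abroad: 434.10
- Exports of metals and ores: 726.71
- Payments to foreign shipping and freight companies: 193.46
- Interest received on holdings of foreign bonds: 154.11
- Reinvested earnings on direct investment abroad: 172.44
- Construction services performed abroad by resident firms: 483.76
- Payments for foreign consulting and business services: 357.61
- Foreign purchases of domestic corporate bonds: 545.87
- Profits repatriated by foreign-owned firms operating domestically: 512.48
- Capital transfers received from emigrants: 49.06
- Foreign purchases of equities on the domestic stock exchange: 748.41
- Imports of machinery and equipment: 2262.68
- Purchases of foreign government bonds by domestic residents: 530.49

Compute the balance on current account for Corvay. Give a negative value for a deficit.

-2028.44

Goods: 726.71 - 2262.68 = -1535.97
Services: -357.61 - 1071.76 - 193.46 + 483.76 = -1139.07
Primary income: -512.48 + 398.43 + 154.11 + 172.44 = 212.50
Secondary income: 434.10
Current account = (-1535.97) + (-1139.07) + 212.50 + 434.10 = -2028.44
(Excluded from the current account — financial account: inward foreign direct investment in the manufacturing sector 374.09, foreign purchases of domestic corporate bonds 545.87, foreign purchases of equities on the domestic stock exchange 748.41, purchases of foreign government bonds by domestic residents 530.49; capital account: capital transfers received from emigrants 49.06.)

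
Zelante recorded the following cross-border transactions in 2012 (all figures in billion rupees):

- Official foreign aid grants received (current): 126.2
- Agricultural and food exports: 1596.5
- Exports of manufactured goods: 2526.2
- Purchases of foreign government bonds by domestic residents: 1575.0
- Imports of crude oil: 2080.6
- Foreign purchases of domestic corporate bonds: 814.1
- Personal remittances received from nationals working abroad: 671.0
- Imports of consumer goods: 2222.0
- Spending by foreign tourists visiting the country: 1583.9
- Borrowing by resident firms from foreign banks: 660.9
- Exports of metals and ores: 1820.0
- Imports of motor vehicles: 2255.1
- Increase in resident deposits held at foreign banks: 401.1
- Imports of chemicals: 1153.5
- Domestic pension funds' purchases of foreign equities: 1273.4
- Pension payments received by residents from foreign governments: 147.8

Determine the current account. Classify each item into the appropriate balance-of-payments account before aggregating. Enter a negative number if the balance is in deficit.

760.4

Goods: -2255.1 + 2526.2 - 1153.5 + 1596.5 - 2222.0 + 1820.0 - 2080.6 = -1768.5
Services: 1583.9
Secondary income: 126.2 + 671.0 + 147.8 = 945.0
Current account = (-1768.5) + 1583.9 + 945.0 = 760.4
(Excluded from the current account — financial account: purchases of foreign government bonds by domestic residents 1575.0, foreign purchases of domestic corporate bonds 814.1, borrowing by resident firms from foreign banks 660.9, increase in resident deposits held at foreign banks 401.1, domestic pension funds' purchases of foreign equities 1273.4.)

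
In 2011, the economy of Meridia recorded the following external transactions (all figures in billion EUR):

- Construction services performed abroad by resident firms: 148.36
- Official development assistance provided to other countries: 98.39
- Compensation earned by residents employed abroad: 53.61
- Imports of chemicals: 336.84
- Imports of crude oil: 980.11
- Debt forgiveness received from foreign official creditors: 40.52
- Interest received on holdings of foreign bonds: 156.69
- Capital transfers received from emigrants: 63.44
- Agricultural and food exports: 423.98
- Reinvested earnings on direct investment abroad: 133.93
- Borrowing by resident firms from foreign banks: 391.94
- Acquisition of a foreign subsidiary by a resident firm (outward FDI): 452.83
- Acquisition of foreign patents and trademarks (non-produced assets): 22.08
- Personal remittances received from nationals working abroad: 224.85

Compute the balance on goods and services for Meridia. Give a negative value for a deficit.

-744.61

Goods: -980.11 + 423.98 - 336.84 = -892.97
Services: 148.36
Trade balance = -892.97 + 148.36 = -744.61
(Excluded from the trade balance — secondary income: official development assistance provided to other countries 98.39, personal remittances received from nationals working abroad 224.85; primary income: compensation earned by residents employed abroad 53.61, interest received on holdings of foreign bonds 156.69, reinvested earnings on direct investment abroad 133.93; capital account: debt forgiveness received from foreign official creditors 40.52, capital transfers received from emigrants 63.44, acquisition of foreign patents and trademarks (non-produced assets) 22.08; financial account: borrowing by resident firms from foreign banks 391.94, acquisition of a foreign subsidiary by a resident firm (outward FDI) 452.83.)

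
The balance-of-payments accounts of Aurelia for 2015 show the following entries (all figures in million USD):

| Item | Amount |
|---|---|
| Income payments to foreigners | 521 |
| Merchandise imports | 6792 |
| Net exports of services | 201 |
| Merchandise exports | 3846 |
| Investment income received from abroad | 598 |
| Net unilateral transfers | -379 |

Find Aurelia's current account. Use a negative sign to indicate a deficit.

-3047

Goods balance = 3846 - 6792 = -2946
Services balance = 201
Trade balance (goods + services) = -2946 + 201 = -2745
Net primary income = 598 - 521 = 77
Net secondary income = -379
Current account = -2745 + 77 + (-379) = -3047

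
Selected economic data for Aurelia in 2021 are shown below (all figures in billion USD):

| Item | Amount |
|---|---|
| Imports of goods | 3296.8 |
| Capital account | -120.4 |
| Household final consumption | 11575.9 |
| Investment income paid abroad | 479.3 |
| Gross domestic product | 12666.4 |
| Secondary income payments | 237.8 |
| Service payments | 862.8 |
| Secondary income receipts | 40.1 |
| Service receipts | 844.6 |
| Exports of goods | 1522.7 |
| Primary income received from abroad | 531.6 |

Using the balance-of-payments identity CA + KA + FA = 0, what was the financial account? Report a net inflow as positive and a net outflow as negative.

Goods balance = 1522.7 - 3296.8 = -1774.1
Services balance = 844.6 - 862.8 = -18.2
Trade balance (goods + services) = -1774.1 + (-18.2) = -1792.3
Net primary income = 531.6 - 479.3 = 52.3
Net secondary income = 40.1 - 237.8 = -197.7
Current account = -1792.3 + 52.3 + (-197.7) = -1937.7
Financial account = -(-1937.7 + (-120.4)) = 2058.1

2058.1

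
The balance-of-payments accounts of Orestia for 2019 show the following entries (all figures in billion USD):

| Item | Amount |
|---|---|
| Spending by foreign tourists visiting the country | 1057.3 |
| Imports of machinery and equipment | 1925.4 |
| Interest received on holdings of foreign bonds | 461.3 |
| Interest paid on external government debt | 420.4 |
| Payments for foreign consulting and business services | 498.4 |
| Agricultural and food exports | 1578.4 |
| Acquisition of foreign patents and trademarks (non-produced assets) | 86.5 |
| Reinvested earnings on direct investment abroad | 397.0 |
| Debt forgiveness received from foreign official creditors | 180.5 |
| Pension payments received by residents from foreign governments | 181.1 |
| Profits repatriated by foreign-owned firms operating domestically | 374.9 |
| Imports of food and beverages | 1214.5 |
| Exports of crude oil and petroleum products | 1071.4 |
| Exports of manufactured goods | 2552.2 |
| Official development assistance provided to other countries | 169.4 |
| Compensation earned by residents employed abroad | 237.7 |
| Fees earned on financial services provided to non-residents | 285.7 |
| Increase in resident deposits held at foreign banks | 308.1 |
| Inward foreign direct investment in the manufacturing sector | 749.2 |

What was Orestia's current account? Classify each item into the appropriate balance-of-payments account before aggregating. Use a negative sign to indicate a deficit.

Goods: 1578.4 - 1214.5 + 2552.2 + 1071.4 - 1925.4 = 2062.1
Services: 285.7 - 498.4 + 1057.3 = 844.6
Primary income: 237.7 + 397.0 + 461.3 - 420.4 - 374.9 = 300.7
Secondary income: -169.4 + 181.1 = 11.7
Current account = 2062.1 + 844.6 + 300.7 + 11.7 = 3219.1
(Excluded from the current account — capital account: acquisition of foreign patents and trademarks (non-produced assets) 86.5, debt forgiveness received from foreign official creditors 180.5; financial account: increase in resident deposits held at foreign banks 308.1, inward foreign direct investment in the manufacturing sector 749.2.)

3219.1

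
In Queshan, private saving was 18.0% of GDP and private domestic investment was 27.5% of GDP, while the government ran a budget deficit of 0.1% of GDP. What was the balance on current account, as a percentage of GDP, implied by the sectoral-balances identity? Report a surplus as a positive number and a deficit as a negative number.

By the sectoral-balances identity, CA = (S_private - I) + (T - G).
Private balance = 18.0 - 27.5 = -9.5
Government balance (T - G) = -0.1
CA = -9.5 + (-0.1) = -9.6

-9.6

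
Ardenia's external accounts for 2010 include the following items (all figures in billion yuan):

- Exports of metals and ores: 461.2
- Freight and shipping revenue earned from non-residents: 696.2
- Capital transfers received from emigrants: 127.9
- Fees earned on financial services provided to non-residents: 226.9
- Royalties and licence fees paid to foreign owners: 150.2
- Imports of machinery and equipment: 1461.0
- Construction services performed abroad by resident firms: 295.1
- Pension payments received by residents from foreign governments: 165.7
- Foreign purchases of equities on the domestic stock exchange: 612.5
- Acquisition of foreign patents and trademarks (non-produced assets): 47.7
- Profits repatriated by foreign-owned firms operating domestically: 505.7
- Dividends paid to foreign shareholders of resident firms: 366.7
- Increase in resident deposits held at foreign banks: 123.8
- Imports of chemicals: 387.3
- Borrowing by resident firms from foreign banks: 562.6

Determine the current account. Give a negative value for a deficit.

Goods: -387.3 - 1461.0 + 461.2 = -1387.1
Services: -150.2 + 696.2 + 226.9 + 295.1 = 1068.0
Primary income: -505.7 - 366.7 = -872.4
Secondary income: 165.7
Current account = (-1387.1) + 1068.0 + (-872.4) + 165.7 = -1025.8
(Excluded from the current account — capital account: capital transfers received from emigrants 127.9, acquisition of foreign patents and trademarks (non-produced assets) 47.7; financial account: foreign purchases of equities on the domestic stock exchange 612.5, increase in resident deposits held at foreign banks 123.8, borrowing by resident firms from foreign banks 562.6.)

-1025.8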